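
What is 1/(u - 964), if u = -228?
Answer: -1/1192 ≈ -0.00083893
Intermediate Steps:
1/(u - 964) = 1/(-228 - 964) = 1/(-1192) = -1/1192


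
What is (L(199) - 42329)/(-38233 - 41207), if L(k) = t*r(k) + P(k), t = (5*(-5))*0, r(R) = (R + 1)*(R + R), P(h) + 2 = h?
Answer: 3511/6620 ≈ 0.53036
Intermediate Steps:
P(h) = -2 + h
r(R) = 2*R*(1 + R) (r(R) = (1 + R)*(2*R) = 2*R*(1 + R))
t = 0 (t = -25*0 = 0)
L(k) = -2 + k (L(k) = 0*(2*k*(1 + k)) + (-2 + k) = 0 + (-2 + k) = -2 + k)
(L(199) - 42329)/(-38233 - 41207) = ((-2 + 199) - 42329)/(-38233 - 41207) = (197 - 42329)/(-79440) = -42132*(-1/79440) = 3511/6620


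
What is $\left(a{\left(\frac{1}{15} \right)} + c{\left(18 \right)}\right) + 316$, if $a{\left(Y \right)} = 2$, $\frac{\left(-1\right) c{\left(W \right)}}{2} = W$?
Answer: $282$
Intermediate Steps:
$c{\left(W \right)} = - 2 W$
$\left(a{\left(\frac{1}{15} \right)} + c{\left(18 \right)}\right) + 316 = \left(2 - 36\right) + 316 = -34 + 316 = 282$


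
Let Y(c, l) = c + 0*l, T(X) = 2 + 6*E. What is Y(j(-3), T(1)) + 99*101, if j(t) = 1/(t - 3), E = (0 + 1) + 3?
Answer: 59993/6 ≈ 9998.8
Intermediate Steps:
E = 4 (E = 1 + 3 = 4)
T(X) = 26 (T(X) = 2 + 6*4 = 2 + 24 = 26)
j(t) = 1/(-3 + t)
Y(c, l) = c (Y(c, l) = c + 0 = c)
Y(j(-3), T(1)) + 99*101 = 1/(-3 - 3) + 99*101 = 1/(-6) + 9999 = -⅙ + 9999 = 59993/6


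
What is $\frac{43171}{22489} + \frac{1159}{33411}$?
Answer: $\frac{34150024}{17473953} \approx 1.9543$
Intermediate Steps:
$\frac{43171}{22489} + \frac{1159}{33411} = \frac{34150024}{17473953}$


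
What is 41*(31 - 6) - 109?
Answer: 916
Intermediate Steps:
41*(31 - 6) - 109 = 41*25 - 109 = 1025 - 109 = 916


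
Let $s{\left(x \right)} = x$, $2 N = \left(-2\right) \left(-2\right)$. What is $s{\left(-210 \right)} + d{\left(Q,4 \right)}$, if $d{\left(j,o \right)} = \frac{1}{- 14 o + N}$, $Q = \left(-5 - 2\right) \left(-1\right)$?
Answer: $- \frac{11341}{54} \approx -210.02$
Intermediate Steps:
$Q = 7$ ($Q = \left(-7\right) \left(-1\right) = 7$)
$N = 2$ ($N = \frac{\left(-2\right) \left(-2\right)}{2} = \frac{1}{2} \cdot 4 = 2$)
$d{\left(j,o \right)} = \frac{1}{2 - 14 o}$ ($d{\left(j,o \right)} = \frac{1}{- 14 o + 2} = \frac{1}{2 - 14 o}$)
$s{\left(-210 \right)} + d{\left(Q,4 \right)} = -210 - \frac{1}{-2 + 14 \cdot 4} = -210 - \frac{1}{-2 + 56} = -210 - \frac{1}{54} = - \frac{11341}{54}$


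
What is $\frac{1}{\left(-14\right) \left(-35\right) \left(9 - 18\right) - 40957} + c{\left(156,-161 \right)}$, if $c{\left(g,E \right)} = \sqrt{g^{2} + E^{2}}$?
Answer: $- \frac{1}{45367} + \sqrt{50257} \approx 224.18$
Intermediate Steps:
$c{\left(g,E \right)} = \sqrt{E^{2} + g^{2}}$
$\frac{1}{\left(-14\right) \left(-35\right) \left(9 - 18\right) - 40957} + c{\left(156,-161 \right)} = \frac{1}{\left(-14\right) \left(-35\right) \left(9 - 18\right) - 40957} + \sqrt{\left(-161\right)^{2} + 156^{2}} = \frac{1}{490 \left(9 - 18\right) - 40957} + \sqrt{25921 + 24336} = \frac{1}{490 \left(-9\right) - 40957} + \sqrt{50257} = \frac{1}{-4410 - 40957} + \sqrt{50257} = \frac{1}{-45367} + \sqrt{50257} = - \frac{1}{45367} + \sqrt{50257}$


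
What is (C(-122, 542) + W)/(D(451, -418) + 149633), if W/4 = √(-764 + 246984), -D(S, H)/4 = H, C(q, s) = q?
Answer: -122/151305 + 8*√61555/151305 ≈ 0.012312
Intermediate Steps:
D(S, H) = -4*H
W = 8*√61555 (W = 4*√(-764 + 246984) = 4*√246220 = 4*(2*√61555) = 8*√61555 ≈ 1984.8)
(C(-122, 542) + W)/(D(451, -418) + 149633) = (-122 + 8*√61555)/(-4*(-418) + 149633) = (-122 + 8*√61555)/(1672 + 149633) = (-122 + 8*√61555)/151305 = (-122 + 8*√61555)*(1/151305) = -122/151305 + 8*√61555/151305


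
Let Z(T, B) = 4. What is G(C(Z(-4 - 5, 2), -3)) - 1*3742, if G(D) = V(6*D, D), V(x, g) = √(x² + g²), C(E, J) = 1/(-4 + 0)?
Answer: -3742 + √37/4 ≈ -3740.5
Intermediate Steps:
C(E, J) = -¼ (C(E, J) = 1/(-4) = -¼)
V(x, g) = √(g² + x²)
G(D) = √37*√(D²) (G(D) = √(D² + (6*D)²) = √(D² + 36*D²) = √(37*D²) = √37*√(D²))
G(C(Z(-4 - 5, 2), -3)) - 1*3742 = √37*√((-¼)²) - 1*3742 = √37*√(1/16) - 3742 = √37*(¼) - 3742 = √37/4 - 3742 = -3742 + √37/4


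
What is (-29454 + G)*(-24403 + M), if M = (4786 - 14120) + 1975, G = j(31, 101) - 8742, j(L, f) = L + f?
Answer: 1208988768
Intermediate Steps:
G = -8610 (G = (31 + 101) - 8742 = 132 - 8742 = -8610)
M = -7359 (M = -9334 + 1975 = -7359)
(-29454 + G)*(-24403 + M) = (-29454 - 8610)*(-24403 - 7359) = -38064*(-31762) = 1208988768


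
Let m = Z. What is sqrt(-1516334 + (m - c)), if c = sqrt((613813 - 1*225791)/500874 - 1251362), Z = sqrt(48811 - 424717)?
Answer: sqrt(-95102483551787646 - 250437*I*sqrt(78483737980816971) + 62718690969*I*sqrt(375906))/250437 ≈ 0.20527 - 1231.4*I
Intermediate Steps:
Z = I*sqrt(375906) (Z = sqrt(-375906) = I*sqrt(375906) ≈ 613.11*I)
m = I*sqrt(375906) ≈ 613.11*I
c = I*sqrt(78483737980816971)/250437 (c = sqrt((613813 - 225791)*(1/500874) - 1251362) = sqrt(388022*(1/500874) - 1251362) = sqrt(194011/250437 - 1251362) = sqrt(-313387151183/250437) = I*sqrt(78483737980816971)/250437 ≈ 1118.6*I)
sqrt(-1516334 + (m - c)) = sqrt(-1516334 + (I*sqrt(375906) - I*sqrt(78483737980816971)/250437)) = sqrt(-1516334 + I*sqrt(375906) - I*sqrt(78483737980816971)/250437)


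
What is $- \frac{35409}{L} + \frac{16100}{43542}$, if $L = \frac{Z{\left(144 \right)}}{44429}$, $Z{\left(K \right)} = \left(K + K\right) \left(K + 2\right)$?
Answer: $- \frac{3805500439559}{101714112} \approx -37414.0$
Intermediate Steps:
$Z{\left(K \right)} = 2 K \left(2 + K\right)$
$L = \frac{42048}{44429}$ ($L = \frac{2 \cdot 144 \left(2 + 144\right)}{44429} = 2 \cdot 144 \cdot 146 \cdot \frac{1}{44429} = 42048 \cdot \frac{1}{44429} = \frac{42048}{44429} \approx 0.94641$)
$- \frac{35409}{L} + \frac{16100}{43542} = - \frac{35409}{\frac{42048}{44429}} + \frac{16100}{43542} = \left(-35409\right) \frac{44429}{42048} + 16100 \cdot \frac{1}{43542} = - \frac{524395487}{14016} + \frac{8050}{21771} = - \frac{3805500439559}{101714112}$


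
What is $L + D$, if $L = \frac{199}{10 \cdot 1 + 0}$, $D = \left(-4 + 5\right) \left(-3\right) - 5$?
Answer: $\frac{119}{10} \approx 11.9$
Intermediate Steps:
$D = -8$ ($D = 1 \left(-3\right) - 5 = -3 - 5 = -8$)
$L = \frac{199}{10}$ ($L = \frac{199}{10 + 0} = \frac{199}{10} \approx 19.9$)
$L + D = \frac{199}{10} - 8 = \frac{119}{10}$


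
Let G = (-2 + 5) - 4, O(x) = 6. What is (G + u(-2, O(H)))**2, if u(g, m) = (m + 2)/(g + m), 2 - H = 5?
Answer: 1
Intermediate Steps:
H = -3 (H = 2 - 1*5 = 2 - 5 = -3)
u(g, m) = (2 + m)/(g + m)
G = -1 (G = 3 - 4 = -1)
(G + u(-2, O(H)))**2 = (-1 + (2 + 6)/(-2 + 6))**2 = (-1 + 8/4)**2 = (-1 + (1/4)*8)**2 = (-1 + 2)**2 = 1**2 = 1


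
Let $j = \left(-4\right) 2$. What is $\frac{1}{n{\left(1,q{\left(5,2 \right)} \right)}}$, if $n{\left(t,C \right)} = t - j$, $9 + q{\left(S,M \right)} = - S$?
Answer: $\frac{1}{9} \approx 0.11111$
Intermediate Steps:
$j = -8$
$q{\left(S,M \right)} = -9 - S$
$n{\left(t,C \right)} = 8 + t$ ($n{\left(t,C \right)} = t - -8 = t + 8 = 8 + t$)
$\frac{1}{n{\left(1,q{\left(5,2 \right)} \right)}} = \frac{1}{8 + 1} = \frac{1}{9}$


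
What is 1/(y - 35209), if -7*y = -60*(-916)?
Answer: -7/301423 ≈ -2.3223e-5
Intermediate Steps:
y = -54960/7 (y = -(-60)*(-916)/7 = -⅐*54960 = -54960/7 ≈ -7851.4)
1/(y - 35209) = 1/(-54960/7 - 35209) = 1/(-301423/7) = -7/301423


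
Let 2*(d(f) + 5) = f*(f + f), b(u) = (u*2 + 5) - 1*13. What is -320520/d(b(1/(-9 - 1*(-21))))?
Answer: -11538720/2029 ≈ -5686.9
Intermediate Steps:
b(u) = -8 + 2*u (b(u) = (2*u + 5) - 13 = (5 + 2*u) - 13 = -8 + 2*u)
d(f) = -5 + f**2 (d(f) = -5 + (f*(f + f))/2 = -5 + (f*(2*f))/2 = -5 + (2*f**2)/2 = -5 + f**2)
-320520/d(b(1/(-9 - 1*(-21)))) = -320520/(-5 + (-8 + 2/(-9 - 1*(-21)))**2) = -320520/(-5 + (-8 + 2/(-9 + 21))**2) = -320520/(-5 + (-8 + 2/12)**2) = -320520/(-5 + (-8 + 2*(1/12))**2) = -320520/(-5 + (-8 + 1/6)**2) = -320520/(-5 + (-47/6)**2) = -320520/(-5 + 2209/36) = -320520/2029/36 = -320520*36/2029 = -11538720/2029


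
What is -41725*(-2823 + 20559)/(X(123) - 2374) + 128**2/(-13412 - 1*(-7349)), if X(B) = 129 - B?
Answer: 560848872811/1794648 ≈ 3.1251e+5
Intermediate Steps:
-41725*(-2823 + 20559)/(X(123) - 2374) + 128**2/(-13412 - 1*(-7349)) = -41725*(-2823 + 20559)/((129 - 1*123) - 2374) + 128**2/(-13412 - 1*(-7349)) = -41725*17736/((129 - 123) - 2374) + 16384/(-13412 + 7349) = -41725*17736/(6 - 2374) + 16384/(-6063) = -41725/((-2368*1/17736)) + 16384*(-1/6063) = -41725/(-296/2217) - 16384/6063 = -41725*(-2217/296) - 16384/6063 = 92504325/296 - 16384/6063 = 560848872811/1794648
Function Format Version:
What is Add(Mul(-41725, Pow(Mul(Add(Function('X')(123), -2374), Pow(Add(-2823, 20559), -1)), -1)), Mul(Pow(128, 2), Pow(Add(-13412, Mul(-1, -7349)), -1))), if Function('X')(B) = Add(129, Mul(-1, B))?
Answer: Rational(560848872811, 1794648) ≈ 3.1251e+5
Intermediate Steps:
Add(Mul(-41725, Pow(Mul(Add(Function('X')(123), -2374), Pow(Add(-2823, 20559), -1)), -1)), Mul(Pow(128, 2), Pow(Add(-13412, Mul(-1, -7349)), -1))) = Add(Mul(-41725, Pow(Mul(Add(Add(129, Mul(-1, 123)), -2374), Pow(Add(-2823, 20559), -1)), -1)), Mul(Pow(128, 2), Pow(Add(-13412, Mul(-1, -7349)), -1))) = Add(Mul(-41725, Pow(Mul(Add(Add(129, -123), -2374), Pow(17736, -1)), -1)), Mul(16384, Pow(Add(-13412, 7349), -1))) = Add(Mul(-41725, Pow(Mul(Add(6, -2374), Rational(1, 17736)), -1)), Mul(16384, Pow(-6063, -1))) = Add(Mul(-41725, Pow(Mul(-2368, Rational(1, 17736)), -1)), Mul(16384, Rational(-1, 6063))) = Add(Mul(-41725, Pow(Rational(-296, 2217), -1)), Rational(-16384, 6063)) = Add(Mul(-41725, Rational(-2217, 296)), Rational(-16384, 6063)) = Add(Rational(92504325, 296), Rational(-16384, 6063)) = Rational(560848872811, 1794648)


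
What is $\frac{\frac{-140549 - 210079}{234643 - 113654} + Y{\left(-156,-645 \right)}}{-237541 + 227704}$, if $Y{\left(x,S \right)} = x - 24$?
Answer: $\frac{7376216}{396722931} \approx 0.018593$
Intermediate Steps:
$Y{\left(x,S \right)} = -24 + x$ ($Y{\left(x,S \right)} = x - 24 = -24 + x$)
$\frac{\frac{-140549 - 210079}{234643 - 113654} + Y{\left(-156,-645 \right)}}{-237541 + 227704} = \frac{\frac{-140549 - 210079}{234643 - 113654} - 180}{-237541 + 227704} = \frac{- \frac{350628}{120989} - 180}{-9837} = \left(\left(-350628\right) \frac{1}{120989} - 180\right) \left(- \frac{1}{9837}\right) = \left(- \frac{350628}{120989} - 180\right) \left(- \frac{1}{9837}\right) = \left(- \frac{22128648}{120989}\right) \left(- \frac{1}{9837}\right) = \frac{7376216}{396722931}$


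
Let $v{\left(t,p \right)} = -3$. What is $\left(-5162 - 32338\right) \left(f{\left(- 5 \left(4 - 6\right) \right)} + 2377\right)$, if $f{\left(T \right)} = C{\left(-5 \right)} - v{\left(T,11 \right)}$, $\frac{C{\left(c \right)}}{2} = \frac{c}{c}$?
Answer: $-89325000$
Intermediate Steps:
$C{\left(c \right)} = 2$ ($C{\left(c \right)} = 2 \frac{c}{c} = 2 \cdot 1 = 2$)
$f{\left(T \right)} = 5$ ($f{\left(T \right)} = 2 - -3 = 2 + 3 = 5$)
$\left(-5162 - 32338\right) \left(f{\left(- 5 \left(4 - 6\right) \right)} + 2377\right) = \left(-5162 - 32338\right) \left(5 + 2377\right) = \left(-37500\right) 2382 = -89325000$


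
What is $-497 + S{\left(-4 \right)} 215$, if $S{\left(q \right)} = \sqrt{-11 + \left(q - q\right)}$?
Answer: $-497 + 215 i \sqrt{11} \approx -497.0 + 713.07 i$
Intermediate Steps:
$S{\left(q \right)} = i \sqrt{11}$ ($S{\left(q \right)} = \sqrt{-11 + 0} = \sqrt{-11} = i \sqrt{11}$)
$-497 + S{\left(-4 \right)} 215 = -497 + i \sqrt{11} \cdot 215 = -497 + 215 i \sqrt{11}$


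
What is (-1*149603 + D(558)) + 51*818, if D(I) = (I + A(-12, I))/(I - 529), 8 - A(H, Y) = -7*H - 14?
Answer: -3128169/29 ≈ -1.0787e+5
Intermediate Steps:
A(H, Y) = 22 + 7*H (A(H, Y) = 8 - (-7*H - 14) = 8 - (-14 - 7*H) = 8 + (14 + 7*H) = 22 + 7*H)
D(I) = (-62 + I)/(-529 + I) (D(I) = (I + (22 + 7*(-12)))/(I - 529) = (I + (22 - 84))/(-529 + I) = (I - 62)/(-529 + I) = (-62 + I)/(-529 + I))
(-1*149603 + D(558)) + 51*818 = (-1*149603 + (-62 + 558)/(-529 + 558)) + 51*818 = (-149603 + 496/29) + 41718 = -4337991/29 + 41718 = -3128169/29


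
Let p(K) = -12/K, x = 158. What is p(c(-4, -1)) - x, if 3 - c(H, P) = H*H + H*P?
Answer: -2674/17 ≈ -157.29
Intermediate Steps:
c(H, P) = 3 - H**2 - H*P (c(H, P) = 3 - (H*H + H*P) = 3 - (H**2 + H*P) = 3 + (-H**2 - H*P) = 3 - H**2 - H*P)
p(c(-4, -1)) - x = -12/(3 - 1*(-4)**2 - 1*(-4)*(-1)) - 1*158 = -12/(3 - 1*16 - 4) - 158 = -12/(3 - 16 - 4) - 158 = -12/(-17) - 158 = -12*(-1/17) - 158 = 12/17 - 158 = -2674/17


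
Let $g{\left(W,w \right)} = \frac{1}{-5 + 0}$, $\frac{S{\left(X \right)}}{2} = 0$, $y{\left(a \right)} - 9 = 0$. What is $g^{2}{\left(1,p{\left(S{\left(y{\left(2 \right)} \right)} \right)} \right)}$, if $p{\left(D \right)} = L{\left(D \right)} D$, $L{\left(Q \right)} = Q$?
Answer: $\frac{1}{25} \approx 0.04$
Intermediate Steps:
$y{\left(a \right)} = 9$ ($y{\left(a \right)} = 9 + 0 = 9$)
$S{\left(X \right)} = 0$ ($S{\left(X \right)} = 2 \cdot 0 = 0$)
$p{\left(D \right)} = D^{2}$ ($p{\left(D \right)} = D D = D^{2}$)
$g{\left(W,w \right)} = - \frac{1}{5}$ ($g{\left(W,w \right)} = \frac{1}{-5} = - \frac{1}{5}$)
$g^{2}{\left(1,p{\left(S{\left(y{\left(2 \right)} \right)} \right)} \right)} = \left(- \frac{1}{5}\right)^{2} = \frac{1}{25}$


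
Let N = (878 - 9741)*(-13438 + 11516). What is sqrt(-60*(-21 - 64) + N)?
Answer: sqrt(17039786) ≈ 4127.9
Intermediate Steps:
N = 17034686 (N = -8863*(-1922) = 17034686)
sqrt(-60*(-21 - 64) + N) = sqrt(-60*(-21 - 64) + 17034686) = sqrt(-60*(-85) + 17034686) = sqrt(5100 + 17034686) = sqrt(17039786)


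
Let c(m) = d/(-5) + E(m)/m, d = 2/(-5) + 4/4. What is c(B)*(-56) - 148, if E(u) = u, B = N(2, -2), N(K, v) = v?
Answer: -4932/25 ≈ -197.28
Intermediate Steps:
B = -2
d = ⅗ (d = 2*(-⅕) + 4*(¼) = -⅖ + 1 = ⅗ ≈ 0.60000)
c(m) = 22/25 (c(m) = (⅗)/(-5) + m/m = (⅗)*(-⅕) + 1 = -3/25 + 1 = 22/25)
c(B)*(-56) - 148 = (22/25)*(-56) - 148 = -1232/25 - 148 = -4932/25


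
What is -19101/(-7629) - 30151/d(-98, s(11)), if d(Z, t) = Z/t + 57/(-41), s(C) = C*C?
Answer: 380449175078/27756845 ≈ 13707.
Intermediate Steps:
s(C) = C²
d(Z, t) = -57/41 + Z/t (d(Z, t) = Z/t + 57*(-1/41) = Z/t - 57/41 = -57/41 + Z/t)
-19101/(-7629) - 30151/d(-98, s(11)) = -19101/(-7629) - 30151/(-57/41 - 98/(11²)) = -19101*(-1/7629) - 30151/(-57/41 - 98/121) = 6367/2543 - 30151/(-57/41 - 98*1/121) = 6367/2543 - 30151/(-57/41 - 98/121) = 6367/2543 - 30151/(-10915/4961) = 6367/2543 - 30151*(-4961/10915) = 6367/2543 + 149579111/10915 = 380449175078/27756845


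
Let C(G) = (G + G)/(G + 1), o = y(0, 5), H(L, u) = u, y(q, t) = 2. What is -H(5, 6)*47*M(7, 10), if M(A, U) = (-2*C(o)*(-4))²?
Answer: -96256/3 ≈ -32085.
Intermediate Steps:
o = 2
C(G) = 2*G/(1 + G) (C(G) = (2*G)/(1 + G) = 2*G/(1 + G))
M(A, U) = 1024/9 (M(A, U) = (-4*2/(1 + 2)*(-4))² = (-4*2/3*(-4))² = (-2*4/3*(-4))² = (-8/3*(-4))² = (32/3)² = 1024/9)
-H(5, 6)*47*M(7, 10) = -6*47*1024/9 = -282*1024/9 = -1*96256/3 = -96256/3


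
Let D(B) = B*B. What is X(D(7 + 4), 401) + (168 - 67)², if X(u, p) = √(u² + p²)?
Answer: 10201 + √175442 ≈ 10620.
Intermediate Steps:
D(B) = B²
X(u, p) = √(p² + u²)
X(D(7 + 4), 401) + (168 - 67)² = √(401² + ((7 + 4)²)²) + (168 - 67)² = √(160801 + (11²)²) + 101² = √(160801 + 121²) + 10201 = √(160801 + 14641) + 10201 = √175442 + 10201 = 10201 + √175442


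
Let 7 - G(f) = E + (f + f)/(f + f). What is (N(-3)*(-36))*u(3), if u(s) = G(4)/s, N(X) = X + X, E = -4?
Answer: 720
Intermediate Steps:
N(X) = 2*X
G(f) = 10 (G(f) = 7 - (-4 + (f + f)/(f + f)) = 7 - (-4 + (2*f)/((2*f))) = 7 - (-4 + (2*f)*(1/(2*f))) = 7 - (-4 + 1) = 7 - 1*(-3) = 7 + 3 = 10)
u(s) = 10/s
(N(-3)*(-36))*u(3) = ((2*(-3))*(-36))*(10/3) = (-6*(-36))*(10*(⅓)) = 216*(10/3) = 720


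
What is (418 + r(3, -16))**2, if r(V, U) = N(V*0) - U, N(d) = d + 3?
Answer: 190969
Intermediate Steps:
N(d) = 3 + d
r(V, U) = 3 - U (r(V, U) = (3 + V*0) - U = (3 + 0) - U = 3 - U)
(418 + r(3, -16))**2 = (418 + (3 - 1*(-16)))**2 = (418 + (3 + 16))**2 = (418 + 19)**2 = 437**2 = 190969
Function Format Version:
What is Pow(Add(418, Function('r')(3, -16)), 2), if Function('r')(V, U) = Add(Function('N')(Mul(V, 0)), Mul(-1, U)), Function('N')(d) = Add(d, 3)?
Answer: 190969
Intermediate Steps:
Function('N')(d) = Add(3, d)
Function('r')(V, U) = Add(3, Mul(-1, U)) (Function('r')(V, U) = Add(Add(3, Mul(V, 0)), Mul(-1, U)) = Add(Add(3, 0), Mul(-1, U)) = Add(3, Mul(-1, U)))
Pow(Add(418, Function('r')(3, -16)), 2) = Pow(Add(418, Add(3, Mul(-1, -16))), 2) = Pow(Add(418, Add(3, 16)), 2) = Pow(Add(418, 19), 2) = Pow(437, 2) = 190969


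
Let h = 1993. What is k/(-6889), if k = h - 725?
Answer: -1268/6889 ≈ -0.18406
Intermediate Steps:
k = 1268 (k = 1993 - 725 = 1268)
k/(-6889) = 1268/(-6889) = 1268*(-1/6889) = -1268/6889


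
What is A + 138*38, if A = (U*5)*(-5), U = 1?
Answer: 5219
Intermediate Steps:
A = -25 (A = (1*5)*(-5) = 5*(-5) = -25)
A + 138*38 = -25 + 138*38 = -25 + 5244 = 5219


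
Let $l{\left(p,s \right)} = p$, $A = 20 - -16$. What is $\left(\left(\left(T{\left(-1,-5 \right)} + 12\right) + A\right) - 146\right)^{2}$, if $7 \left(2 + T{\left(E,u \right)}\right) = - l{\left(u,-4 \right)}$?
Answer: $\frac{483025}{49} \approx 9857.7$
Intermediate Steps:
$A = 36$ ($A = 20 + 16 = 36$)
$T{\left(E,u \right)} = -2 - \frac{u}{7}$ ($T{\left(E,u \right)} = -2 + \frac{\left(-1\right) u}{7} = -2 - \frac{u}{7}$)
$\left(\left(\left(T{\left(-1,-5 \right)} + 12\right) + A\right) - 146\right)^{2} = \left(\left(\left(\left(-2 - - \frac{5}{7}\right) + 12\right) + 36\right) - 146\right)^{2} = \left(\left(\left(\left(-2 + \frac{5}{7}\right) + 12\right) + 36\right) - 146\right)^{2} = \left(\left(\left(- \frac{9}{7} + 12\right) + 36\right) - 146\right)^{2} = \left(\left(\frac{75}{7} + 36\right) - 146\right)^{2} = \left(\frac{327}{7} - 146\right)^{2} = \left(- \frac{695}{7}\right)^{2} = \frac{483025}{49}$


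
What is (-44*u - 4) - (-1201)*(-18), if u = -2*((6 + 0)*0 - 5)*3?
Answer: -22942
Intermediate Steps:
u = 30 (u = -2*(6*0 - 5)*3 = -2*(0 - 5)*3 = -2*(-5)*3 = 10*3 = 30)
(-44*u - 4) - (-1201)*(-18) = (-44*30 - 4) - (-1201)*(-18) = (-1320 - 4) - 1*21618 = -1324 - 21618 = -22942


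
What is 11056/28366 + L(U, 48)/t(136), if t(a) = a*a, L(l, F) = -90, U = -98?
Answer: 50484709/131164384 ≈ 0.38490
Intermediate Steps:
t(a) = a²
11056/28366 + L(U, 48)/t(136) = 11056/28366 - 90/(136²) = 11056*(1/28366) - 90/18496 = 5528/14183 - 90*1/18496 = 5528/14183 - 45/9248 = 50484709/131164384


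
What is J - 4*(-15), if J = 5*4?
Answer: 80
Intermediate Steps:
J = 20
J - 4*(-15) = 20 - 4*(-15) = 20 + 60 = 80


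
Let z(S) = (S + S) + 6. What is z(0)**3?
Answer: 216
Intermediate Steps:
z(S) = 6 + 2*S (z(S) = 2*S + 6 = 6 + 2*S)
z(0)**3 = (6 + 2*0)**3 = (6 + 0)**3 = 6**3 = 216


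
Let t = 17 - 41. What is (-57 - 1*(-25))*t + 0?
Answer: 768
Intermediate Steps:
t = -24
(-57 - 1*(-25))*t + 0 = (-57 - 1*(-25))*(-24) + 0 = (-57 + 25)*(-24) + 0 = -32*(-24) + 0 = 768 + 0 = 768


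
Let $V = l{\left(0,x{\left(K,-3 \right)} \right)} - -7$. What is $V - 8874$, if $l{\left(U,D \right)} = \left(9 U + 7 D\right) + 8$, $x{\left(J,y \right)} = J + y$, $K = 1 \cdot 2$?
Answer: $-8866$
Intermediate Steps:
$K = 2$
$l{\left(U,D \right)} = 8 + 7 D + 9 U$ ($l{\left(U,D \right)} = \left(7 D + 9 U\right) + 8 = 8 + 7 D + 9 U$)
$V = 8$ ($V = \left(8 + 7 \left(2 - 3\right) + 9 \cdot 0\right) - -7 = \left(8 + 7 \left(-1\right) + 0\right) + 7 = \left(8 - 7 + 0\right) + 7 = 1 + 7 = 8$)
$V - 8874 = 8 - 8874 = -8866$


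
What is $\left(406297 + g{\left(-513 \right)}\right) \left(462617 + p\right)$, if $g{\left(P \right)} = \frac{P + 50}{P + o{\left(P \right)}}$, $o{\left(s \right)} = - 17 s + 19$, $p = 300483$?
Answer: $\frac{2550741841923600}{8227} \approx 3.1005 \cdot 10^{11}$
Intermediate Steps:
$o{\left(s \right)} = 19 - 17 s$
$g{\left(P \right)} = \frac{50 + P}{19 - 16 P}$ ($g{\left(P \right)} = \frac{P + 50}{P - \left(-19 + 17 P\right)} = \frac{50 + P}{19 - 16 P}$)
$\left(406297 + g{\left(-513 \right)}\right) \left(462617 + p\right) = \left(406297 + \frac{-50 - -513}{-19 + 16 \left(-513\right)}\right) \left(462617 + 300483\right) = \left(406297 + \frac{-50 + 513}{-19 - 8208}\right) 763100 = \left(406297 + \frac{1}{-8227} \cdot 463\right) 763100 = \left(406297 - \frac{463}{8227}\right) 763100 = \frac{3342604956}{8227} \cdot 763100 = \frac{2550741841923600}{8227}$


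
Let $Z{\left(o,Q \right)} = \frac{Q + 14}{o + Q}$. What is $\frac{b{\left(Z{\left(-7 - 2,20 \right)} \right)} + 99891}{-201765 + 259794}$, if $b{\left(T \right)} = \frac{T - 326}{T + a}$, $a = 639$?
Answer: $\frac{235175527}{136619609} \approx 1.7214$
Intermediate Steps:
$Z{\left(o,Q \right)} = \frac{14 + Q}{Q + o}$
$b{\left(T \right)} = \frac{-326 + T}{639 + T}$ ($b{\left(T \right)} = \frac{T - 326}{T + 639} = \frac{-326 + T}{639 + T}$)
$\frac{b{\left(Z{\left(-7 - 2,20 \right)} \right)} + 99891}{-201765 + 259794} = \frac{\frac{-326 + \frac{14 + 20}{20 - 9}}{639 + \frac{14 + 20}{20 - 9}} + 99891}{-201765 + 259794} = \frac{\frac{-326 + \frac{1}{20 - 9} \cdot 34}{639 + \frac{1}{20 - 9} \cdot 34} + 99891}{58029} = \left(\frac{-326 + \frac{1}{11} \cdot 34}{639 + \frac{1}{11} \cdot 34} + 99891\right) \frac{1}{58029} = \left(\frac{-326 + \frac{34}{11}}{639 + \frac{34}{11}} + 99891\right) \frac{1}{58029} = \left(\frac{1}{\frac{7063}{11}} \left(- \frac{3552}{11}\right) + 99891\right) \frac{1}{58029} = \left(\frac{11}{7063} \left(- \frac{3552}{11}\right) + 99891\right) \frac{1}{58029} = \left(- \frac{3552}{7063} + 99891\right) \frac{1}{58029} = \frac{705526581}{7063} \cdot \frac{1}{58029} = \frac{235175527}{136619609}$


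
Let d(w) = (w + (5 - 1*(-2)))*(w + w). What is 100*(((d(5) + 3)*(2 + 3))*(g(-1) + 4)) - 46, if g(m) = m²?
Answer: 307454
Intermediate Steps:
d(w) = 2*w*(7 + w) (d(w) = (w + (5 + 2))*(2*w) = (w + 7)*(2*w) = (7 + w)*(2*w) = 2*w*(7 + w))
100*(((d(5) + 3)*(2 + 3))*(g(-1) + 4)) - 46 = 100*(((2*5*(7 + 5) + 3)*(2 + 3))*((-1)² + 4)) - 46 = 100*(((2*5*12 + 3)*5)*(1 + 4)) - 46 = 100*(((120 + 3)*5)*5) - 46 = 100*((123*5)*5) - 46 = 100*(615*5) - 46 = 100*3075 - 46 = 307500 - 46 = 307454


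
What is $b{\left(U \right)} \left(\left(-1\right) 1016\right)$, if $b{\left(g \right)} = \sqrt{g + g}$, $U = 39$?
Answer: $- 1016 \sqrt{78} \approx -8973.1$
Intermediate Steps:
$b{\left(g \right)} = \sqrt{2} \sqrt{g}$ ($b{\left(g \right)} = \sqrt{2 g} = \sqrt{2} \sqrt{g}$)
$b{\left(U \right)} \left(\left(-1\right) 1016\right) = \sqrt{2} \sqrt{39} \left(\left(-1\right) 1016\right) = \sqrt{78} \left(-1016\right) = - 1016 \sqrt{78}$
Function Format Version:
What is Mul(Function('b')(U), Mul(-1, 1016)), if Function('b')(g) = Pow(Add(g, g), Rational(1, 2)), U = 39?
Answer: Mul(-1016, Pow(78, Rational(1, 2))) ≈ -8973.1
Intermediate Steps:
Function('b')(g) = Mul(Pow(2, Rational(1, 2)), Pow(g, Rational(1, 2))) (Function('b')(g) = Pow(Mul(2, g), Rational(1, 2)) = Mul(Pow(2, Rational(1, 2)), Pow(g, Rational(1, 2))))
Mul(Function('b')(U), Mul(-1, 1016)) = Mul(Mul(Pow(2, Rational(1, 2)), Pow(39, Rational(1, 2))), Mul(-1, 1016)) = Mul(Pow(78, Rational(1, 2)), -1016) = Mul(-1016, Pow(78, Rational(1, 2)))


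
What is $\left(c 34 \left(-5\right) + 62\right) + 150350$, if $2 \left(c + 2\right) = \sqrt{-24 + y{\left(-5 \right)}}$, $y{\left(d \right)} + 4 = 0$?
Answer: $150752 - 170 i \sqrt{7} \approx 1.5075 \cdot 10^{5} - 449.78 i$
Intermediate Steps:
$y{\left(d \right)} = -4$ ($y{\left(d \right)} = -4 + 0 = -4$)
$c = -2 + i \sqrt{7}$ ($c = -2 + \frac{\sqrt{-24 - 4}}{2} = -2 + \frac{\sqrt{-28}}{2} = -2 + \frac{2 i \sqrt{7}}{2} = -2 + i \sqrt{7} \approx -2.0 + 2.6458 i$)
$\left(c 34 \left(-5\right) + 62\right) + 150350 = \left(\left(-2 + i \sqrt{7}\right) 34 \left(-5\right) + 62\right) + 150350 = \left(\left(-2 + i \sqrt{7}\right) \left(-170\right) + 62\right) + 150350 = \left(\left(340 - 170 i \sqrt{7}\right) + 62\right) + 150350 = \left(402 - 170 i \sqrt{7}\right) + 150350 = 150752 - 170 i \sqrt{7}$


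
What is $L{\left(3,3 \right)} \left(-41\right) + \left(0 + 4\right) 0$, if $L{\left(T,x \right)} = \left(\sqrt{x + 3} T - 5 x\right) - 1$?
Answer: $656 - 123 \sqrt{6} \approx 354.71$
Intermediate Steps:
$L{\left(T,x \right)} = -1 - 5 x + T \sqrt{3 + x}$ ($L{\left(T,x \right)} = \left(\sqrt{3 + x} T - 5 x\right) - 1 = \left(T \sqrt{3 + x} - 5 x\right) - 1 = \left(- 5 x + T \sqrt{3 + x}\right) - 1 = -1 - 5 x + T \sqrt{3 + x}$)
$L{\left(3,3 \right)} \left(-41\right) + \left(0 + 4\right) 0 = \left(-1 - 15 + 3 \sqrt{3 + 3}\right) \left(-41\right) + \left(0 + 4\right) 0 = \left(-1 - 15 + 3 \sqrt{6}\right) \left(-41\right) + 4 \cdot 0 = \left(-16 + 3 \sqrt{6}\right) \left(-41\right) + 0 = \left(656 - 123 \sqrt{6}\right) + 0 = 656 - 123 \sqrt{6}$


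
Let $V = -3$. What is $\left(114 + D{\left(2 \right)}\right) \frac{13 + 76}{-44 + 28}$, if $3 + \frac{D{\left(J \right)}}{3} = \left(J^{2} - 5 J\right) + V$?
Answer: $- \frac{3471}{8} \approx -433.88$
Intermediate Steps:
$D{\left(J \right)} = -18 - 15 J + 3 J^{2}$ ($D{\left(J \right)} = -9 + 3 \left(\left(J^{2} - 5 J\right) - 3\right) = -9 + 3 \left(-3 + J^{2} - 5 J\right) = -9 - \left(9 - 3 J^{2} + 15 J\right) = -18 - 15 J + 3 J^{2}$)
$\left(114 + D{\left(2 \right)}\right) \frac{13 + 76}{-44 + 28} = \left(114 - \left(48 - 12\right)\right) \frac{13 + 76}{-44 + 28} = \left(114 - 36\right) \frac{89}{-16} = \left(114 - 36\right) 89 \left(- \frac{1}{16}\right) = \left(114 - 36\right) \left(- \frac{89}{16}\right) = 78 \left(- \frac{89}{16}\right) = - \frac{3471}{8}$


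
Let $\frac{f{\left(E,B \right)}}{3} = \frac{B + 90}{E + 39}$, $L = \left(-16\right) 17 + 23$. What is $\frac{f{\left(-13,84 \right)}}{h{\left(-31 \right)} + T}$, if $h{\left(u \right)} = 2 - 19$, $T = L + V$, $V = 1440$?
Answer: $\frac{261}{15262} \approx 0.017101$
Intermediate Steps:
$L = -249$ ($L = -272 + 23 = -249$)
$f{\left(E,B \right)} = \frac{3 \left(90 + B\right)}{39 + E}$ ($f{\left(E,B \right)} = 3 \frac{B + 90}{E + 39} = 3 \frac{90 + B}{39 + E} = \frac{3 \left(90 + B\right)}{39 + E}$)
$T = 1191$ ($T = -249 + 1440 = 1191$)
$h{\left(u \right)} = -17$
$\frac{f{\left(-13,84 \right)}}{h{\left(-31 \right)} + T} = \frac{3 \frac{1}{39 - 13} \left(90 + 84\right)}{-17 + 1191} = \frac{3 \cdot \frac{1}{26} \cdot 174}{1174} = 3 \cdot \frac{1}{26} \cdot 174 \cdot \frac{1}{1174} = \frac{261}{13} \cdot \frac{1}{1174} = \frac{261}{15262}$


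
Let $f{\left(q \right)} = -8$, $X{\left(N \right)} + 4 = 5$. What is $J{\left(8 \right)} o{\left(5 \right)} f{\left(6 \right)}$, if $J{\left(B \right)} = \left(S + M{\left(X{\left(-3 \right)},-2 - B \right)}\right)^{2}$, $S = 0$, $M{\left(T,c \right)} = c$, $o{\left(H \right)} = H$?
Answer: $-4000$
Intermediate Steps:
$X{\left(N \right)} = 1$ ($X{\left(N \right)} = -4 + 5 = 1$)
$J{\left(B \right)} = \left(-2 - B\right)^{2}$ ($J{\left(B \right)} = \left(0 - \left(2 + B\right)\right)^{2} = \left(-2 - B\right)^{2}$)
$J{\left(8 \right)} o{\left(5 \right)} f{\left(6 \right)} = \left(2 + 8\right)^{2} \cdot 5 \left(-8\right) = 10^{2} \cdot 5 \left(-8\right) = 100 \cdot 5 \left(-8\right) = 500 \left(-8\right) = -4000$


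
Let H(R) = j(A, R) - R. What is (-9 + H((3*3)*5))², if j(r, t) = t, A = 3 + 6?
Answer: 81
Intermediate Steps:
A = 9
H(R) = 0 (H(R) = R - R = 0)
(-9 + H((3*3)*5))² = (-9 + 0)² = (-9)² = 81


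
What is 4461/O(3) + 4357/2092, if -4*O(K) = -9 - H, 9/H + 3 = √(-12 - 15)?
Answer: 137010443/64852 + 5948*I*√3/31 ≈ 2112.7 + 332.33*I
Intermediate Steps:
H = 9/(-3 + 3*I*√3) (H = 9/(-3 + √(-12 - 15)) = 9/(-3 + √(-27)) = 9/(-3 + 3*I*√3) ≈ -0.75 - 1.299*I)
O(K) = 33/16 - 3*I*√3/16 (O(K) = -(-9 - (-¾ - 3*I*√3/4))/4 = -(-9 + (¾ + 3*I*√3/4))/4 = -(-33/4 + 3*I*√3/4)/4 = 33/16 - 3*I*√3/16)
4461/O(3) + 4357/2092 = 4461/(33/16 - 3*I*√3/16) + 4357/2092 = 4357/2092 + 4461/(33/16 - 3*I*√3/16)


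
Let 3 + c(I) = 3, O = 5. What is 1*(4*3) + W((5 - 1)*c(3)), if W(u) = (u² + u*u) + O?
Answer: 17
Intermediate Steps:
c(I) = 0 (c(I) = -3 + 3 = 0)
W(u) = 5 + 2*u² (W(u) = (u² + u*u) + 5 = (u² + u²) + 5 = 2*u² + 5 = 5 + 2*u²)
1*(4*3) + W((5 - 1)*c(3)) = 1*(4*3) + (5 + 2*((5 - 1)*0)²) = 1*12 + (5 + 2*(4*0)²) = 12 + (5 + 2*0²) = 12 + (5 + 2*0) = 12 + (5 + 0) = 12 + 5 = 17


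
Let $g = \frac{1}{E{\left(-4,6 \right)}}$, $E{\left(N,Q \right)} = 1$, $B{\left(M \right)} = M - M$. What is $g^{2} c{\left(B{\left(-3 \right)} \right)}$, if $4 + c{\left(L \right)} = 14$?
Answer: $10$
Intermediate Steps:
$B{\left(M \right)} = 0$
$c{\left(L \right)} = 10$ ($c{\left(L \right)} = -4 + 14 = 10$)
$g = 1$ ($g = 1^{-1} = 1$)
$g^{2} c{\left(B{\left(-3 \right)} \right)} = 1^{2} \cdot 10 = 1 \cdot 10 = 10$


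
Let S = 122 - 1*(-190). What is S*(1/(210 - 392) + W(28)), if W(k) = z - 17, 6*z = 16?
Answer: -31316/7 ≈ -4473.7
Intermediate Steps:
z = 8/3 (z = (⅙)*16 = 8/3 ≈ 2.6667)
S = 312 (S = 122 + 190 = 312)
W(k) = -43/3 (W(k) = 8/3 - 17 = -43/3)
S*(1/(210 - 392) + W(28)) = 312*(1/(210 - 392) - 43/3) = 312*(1/(-182) - 43/3) = 312*(-1/182 - 43/3) = 312*(-7829/546) = -31316/7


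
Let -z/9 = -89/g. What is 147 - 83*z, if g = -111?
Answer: 27600/37 ≈ 745.95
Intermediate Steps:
z = -267/37 (z = -(-801)/(-111) = -(-801)*(-1)/111 = -9*89/111 = -267/37 ≈ -7.2162)
147 - 83*z = 147 - 83*(-267/37) = 147 + 22161/37 = 27600/37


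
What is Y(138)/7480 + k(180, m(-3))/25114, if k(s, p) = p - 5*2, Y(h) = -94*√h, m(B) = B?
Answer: -13/25114 - 47*√138/3740 ≈ -0.14814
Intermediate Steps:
k(s, p) = -10 + p (k(s, p) = p - 10 = -10 + p)
Y(138)/7480 + k(180, m(-3))/25114 = -94*√138/7480 + (-10 - 3)/25114 = -94*√138*(1/7480) - 13*1/25114 = -47*√138/3740 - 13/25114 = -13/25114 - 47*√138/3740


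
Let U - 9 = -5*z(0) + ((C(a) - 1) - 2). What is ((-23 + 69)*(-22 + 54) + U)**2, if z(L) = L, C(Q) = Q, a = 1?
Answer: 2187441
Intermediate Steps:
U = 7 (U = 9 + (-5*0 + ((1 - 1) - 2)) = 9 + (0 + (0 - 2)) = 9 + (0 - 2) = 9 - 2 = 7)
((-23 + 69)*(-22 + 54) + U)**2 = ((-23 + 69)*(-22 + 54) + 7)**2 = (46*32 + 7)**2 = (1472 + 7)**2 = 1479**2 = 2187441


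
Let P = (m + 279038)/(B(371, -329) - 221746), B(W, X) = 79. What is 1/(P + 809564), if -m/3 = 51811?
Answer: 221667/179453499583 ≈ 1.2352e-6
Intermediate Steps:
m = -155433 (m = -3*51811 = -155433)
P = -123605/221667 (P = (-155433 + 279038)/(79 - 221746) = 123605/(-221667) = 123605*(-1/221667) = -123605/221667 ≈ -0.55762)
1/(P + 809564) = 1/(-123605/221667 + 809564) = 1/(179453499583/221667) = 221667/179453499583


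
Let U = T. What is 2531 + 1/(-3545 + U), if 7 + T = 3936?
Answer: 971905/384 ≈ 2531.0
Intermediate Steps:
T = 3929 (T = -7 + 3936 = 3929)
U = 3929
2531 + 1/(-3545 + U) = 2531 + 1/(-3545 + 3929) = 2531 + 1/384 = 971905/384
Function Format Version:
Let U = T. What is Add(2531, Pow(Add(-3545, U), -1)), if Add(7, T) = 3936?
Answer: Rational(971905, 384) ≈ 2531.0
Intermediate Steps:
T = 3929 (T = Add(-7, 3936) = 3929)
U = 3929
Add(2531, Pow(Add(-3545, U), -1)) = Add(2531, Pow(Add(-3545, 3929), -1)) = Add(2531, Pow(384, -1)) = Add(2531, Rational(1, 384)) = Rational(971905, 384)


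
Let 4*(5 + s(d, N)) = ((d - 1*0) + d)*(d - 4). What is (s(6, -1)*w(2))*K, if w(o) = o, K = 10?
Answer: 20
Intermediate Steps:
s(d, N) = -5 + d*(-4 + d)/2 (s(d, N) = -5 + (((d - 1*0) + d)*(d - 4))/4 = -5 + (((d + 0) + d)*(-4 + d))/4 = -5 + ((d + d)*(-4 + d))/4 = -5 + ((2*d)*(-4 + d))/4 = -5 + (2*d*(-4 + d))/4 = -5 + d*(-4 + d)/2)
(s(6, -1)*w(2))*K = ((-5 + (½)*6² - 2*6)*2)*10 = ((-5 + (½)*36 - 12)*2)*10 = ((-5 + 18 - 12)*2)*10 = (1*2)*10 = 2*10 = 20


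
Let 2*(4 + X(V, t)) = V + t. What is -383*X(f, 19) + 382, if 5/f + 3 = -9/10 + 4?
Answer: -22599/2 ≈ -11300.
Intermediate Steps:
f = 50 (f = 5/(-3 + (-9/10 + 4)) = 5/(-3 + 31/10) = 5/(⅒) = 5*10 = 50)
X(V, t) = -4 + V/2 + t/2 (X(V, t) = -4 + (V + t)/2 = -4 + (V/2 + t/2) = -4 + V/2 + t/2)
-383*X(f, 19) + 382 = -383*(-4 + (½)*50 + (½)*19) + 382 = -383*(-4 + 25 + 19/2) + 382 = -383*61/2 + 382 = -23363/2 + 382 = -22599/2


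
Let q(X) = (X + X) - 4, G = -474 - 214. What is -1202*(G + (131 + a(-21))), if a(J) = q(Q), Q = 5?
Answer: 662302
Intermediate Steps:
G = -688
q(X) = -4 + 2*X (q(X) = 2*X - 4 = -4 + 2*X)
a(J) = 6 (a(J) = -4 + 2*5 = -4 + 10 = 6)
-1202*(G + (131 + a(-21))) = -1202*(-688 + (131 + 6)) = -1202*(-688 + 137) = -1202*(-551) = 662302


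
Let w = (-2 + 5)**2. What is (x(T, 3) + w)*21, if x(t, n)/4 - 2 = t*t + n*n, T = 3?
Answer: 1869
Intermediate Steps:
w = 9 (w = 3**2 = 9)
x(t, n) = 8 + 4*n**2 + 4*t**2 (x(t, n) = 8 + 4*(t*t + n*n) = 8 + 4*(t**2 + n**2) = 8 + 4*(n**2 + t**2) = 8 + (4*n**2 + 4*t**2) = 8 + 4*n**2 + 4*t**2)
(x(T, 3) + w)*21 = ((8 + 4*3**2 + 4*3**2) + 9)*21 = ((8 + 4*9 + 4*9) + 9)*21 = ((8 + 36 + 36) + 9)*21 = (80 + 9)*21 = 89*21 = 1869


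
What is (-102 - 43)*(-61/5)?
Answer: 1769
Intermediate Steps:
(-102 - 43)*(-61/5) = -(-8845)/5 = -145*(-61/5) = 1769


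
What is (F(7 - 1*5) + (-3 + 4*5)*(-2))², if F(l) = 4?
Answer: 900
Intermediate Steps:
(F(7 - 1*5) + (-3 + 4*5)*(-2))² = (4 + (-3 + 4*5)*(-2))² = (4 + (-3 + 20)*(-2))² = (4 + 17*(-2))² = (4 - 34)² = (-30)² = 900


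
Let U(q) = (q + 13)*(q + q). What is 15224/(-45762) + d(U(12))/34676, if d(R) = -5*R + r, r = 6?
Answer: -166229713/396710778 ≈ -0.41902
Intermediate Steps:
U(q) = 2*q*(13 + q) (U(q) = (13 + q)*(2*q) = 2*q*(13 + q))
d(R) = 6 - 5*R (d(R) = -5*R + 6 = 6 - 5*R)
15224/(-45762) + d(U(12))/34676 = 15224/(-45762) + (6 - 10*12*(13 + 12))/34676 = 15224*(-1/45762) + (6 - 10*12*25)*(1/34676) = -7612/22881 + (6 - 5*600)*(1/34676) = -7612/22881 + (6 - 3000)*(1/34676) = -7612/22881 - 2994*1/34676 = -7612/22881 - 1497/17338 = -166229713/396710778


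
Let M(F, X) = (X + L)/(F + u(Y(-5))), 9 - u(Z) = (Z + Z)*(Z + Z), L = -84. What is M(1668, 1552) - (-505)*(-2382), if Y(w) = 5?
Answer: -1896987602/1577 ≈ -1.2029e+6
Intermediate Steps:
u(Z) = 9 - 4*Z² (u(Z) = 9 - (Z + Z)*(Z + Z) = 9 - 2*Z*2*Z = 9 - 4*Z²)
M(F, X) = (-84 + X)/(-91 + F) (M(F, X) = (X - 84)/(F + (9 - 4*5²)) = (-84 + X)/(F + (9 - 4*25)) = (-84 + X)/(F + (9 - 100)) = (-84 + X)/(F - 91) = (-84 + X)/(-91 + F))
M(1668, 1552) - (-505)*(-2382) = (-84 + 1552)/(-91 + 1668) - (-505)*(-2382) = 1468/1577 - 1*1202910 = (1/1577)*1468 - 1202910 = 1468/1577 - 1202910 = -1896987602/1577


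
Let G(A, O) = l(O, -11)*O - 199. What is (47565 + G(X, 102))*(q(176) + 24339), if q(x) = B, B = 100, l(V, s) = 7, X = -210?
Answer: 1175027120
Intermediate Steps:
q(x) = 100
G(A, O) = -199 + 7*O (G(A, O) = 7*O - 199 = -199 + 7*O)
(47565 + G(X, 102))*(q(176) + 24339) = (47565 + (-199 + 7*102))*(100 + 24339) = (47565 + (-199 + 714))*24439 = (47565 + 515)*24439 = 48080*24439 = 1175027120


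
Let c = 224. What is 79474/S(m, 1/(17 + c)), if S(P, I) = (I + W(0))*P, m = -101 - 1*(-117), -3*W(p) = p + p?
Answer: 9576617/8 ≈ 1.1971e+6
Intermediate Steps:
W(p) = -2*p/3 (W(p) = -(p + p)/3 = -2*p/3)
m = 16 (m = -101 + 117 = 16)
S(P, I) = I*P (S(P, I) = (I - 2/3*0)*P = (I + 0)*P = I*P)
79474/S(m, 1/(17 + c)) = 79474/((16/(17 + 224))) = 79474/((16/241)) = 79474/(((1/241)*16)) = 79474/(16/241) = 79474*(241/16) = 9576617/8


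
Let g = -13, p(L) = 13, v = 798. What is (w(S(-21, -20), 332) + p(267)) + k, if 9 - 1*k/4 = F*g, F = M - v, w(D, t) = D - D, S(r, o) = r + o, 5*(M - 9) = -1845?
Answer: -60167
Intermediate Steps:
M = -360 (M = 9 + (1/5)*(-1845) = 9 - 369 = -360)
S(r, o) = o + r
w(D, t) = 0
F = -1158 (F = -360 - 1*798 = -360 - 798 = -1158)
k = -60180 (k = 36 - (-4632)*(-13) = 36 - 4*15054 = 36 - 60216 = -60180)
(w(S(-21, -20), 332) + p(267)) + k = (0 + 13) - 60180 = 13 - 60180 = -60167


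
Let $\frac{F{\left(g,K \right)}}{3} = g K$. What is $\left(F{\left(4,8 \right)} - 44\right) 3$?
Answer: $156$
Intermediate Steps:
$F{\left(g,K \right)} = 3 K g$ ($F{\left(g,K \right)} = 3 g K = 3 K g$)
$\left(F{\left(4,8 \right)} - 44\right) 3 = \left(3 \cdot 8 \cdot 4 - 44\right) 3 = \left(96 - 44\right) 3 = 52 \cdot 3 = 156$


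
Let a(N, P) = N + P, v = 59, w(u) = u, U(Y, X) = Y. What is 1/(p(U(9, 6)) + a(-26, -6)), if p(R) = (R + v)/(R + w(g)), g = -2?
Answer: -7/156 ≈ -0.044872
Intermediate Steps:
p(R) = (59 + R)/(-2 + R) (p(R) = (R + 59)/(R - 2) = (59 + R)/(-2 + R))
1/(p(U(9, 6)) + a(-26, -6)) = 1/((59 + 9)/(-2 + 9) + (-26 - 6)) = 1/(68/7 - 32) = 1/(-156/7) = -7/156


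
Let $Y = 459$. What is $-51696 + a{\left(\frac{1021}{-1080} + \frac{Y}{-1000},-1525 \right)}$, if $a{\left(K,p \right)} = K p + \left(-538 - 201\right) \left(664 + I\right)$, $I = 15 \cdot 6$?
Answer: $- \frac{327650581}{540} \approx -6.0676 \cdot 10^{5}$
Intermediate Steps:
$I = 90$
$a{\left(K,p \right)} = -557206 + K p$ ($a{\left(K,p \right)} = K p + \left(-538 - 201\right) \left(664 + 90\right) = K p - 557206 = -557206 + K p$)
$-51696 + a{\left(\frac{1021}{-1080} + \frac{Y}{-1000},-1525 \right)} = -51696 - \left(557206 - \left(\frac{1021}{-1080} + \frac{459}{-1000}\right) \left(-1525\right)\right) = -51696 - \left(557206 - \left(1021 \left(- \frac{1}{1080}\right) + 459 \left(- \frac{1}{1000}\right)\right) \left(-1525\right)\right) = -51696 - \left(557206 - \left(- \frac{1021}{1080} - \frac{459}{1000}\right) \left(-1525\right)\right) = -51696 - \frac{299734741}{540} = - \frac{327650581}{540}$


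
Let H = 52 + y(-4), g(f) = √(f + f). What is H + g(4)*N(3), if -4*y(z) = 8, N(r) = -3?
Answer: 50 - 6*√2 ≈ 41.515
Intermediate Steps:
g(f) = √2*√f (g(f) = √(2*f) = √2*√f)
y(z) = -2 (y(z) = -¼*8 = -2)
H = 50 (H = 52 - 2 = 50)
H + g(4)*N(3) = 50 + (√2*√4)*(-3) = 50 + (√2*2)*(-3) = 50 + (2*√2)*(-3) = 50 - 6*√2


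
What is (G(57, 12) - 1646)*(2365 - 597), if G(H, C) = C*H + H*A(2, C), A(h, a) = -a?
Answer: -2910128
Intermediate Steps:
G(H, C) = 0 (G(H, C) = C*H + H*(-C) = C*H - C*H = 0)
(G(57, 12) - 1646)*(2365 - 597) = (0 - 1646)*(2365 - 597) = -1646*1768 = -2910128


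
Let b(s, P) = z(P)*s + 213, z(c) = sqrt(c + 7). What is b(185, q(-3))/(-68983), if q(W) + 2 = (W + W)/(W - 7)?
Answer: -213/68983 - 74*sqrt(35)/68983 ≈ -0.0094341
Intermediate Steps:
q(W) = -2 + 2*W/(-7 + W) (q(W) = -2 + (W + W)/(W - 7) = -2 + (2*W)/(-7 + W) = -2 + 2*W/(-7 + W))
z(c) = sqrt(7 + c)
b(s, P) = 213 + s*sqrt(7 + P) (b(s, P) = sqrt(7 + P)*s + 213 = s*sqrt(7 + P) + 213 = 213 + s*sqrt(7 + P))
b(185, q(-3))/(-68983) = (213 + 185*sqrt(7 + 14/(-7 - 3)))/(-68983) = (213 + 185*sqrt(7 + 14/(-10)))*(-1/68983) = (213 + 185*sqrt(7 + 14*(-1/10)))*(-1/68983) = (213 + 185*sqrt(7 - 7/5))*(-1/68983) = (213 + 185*sqrt(28/5))*(-1/68983) = (213 + 185*(2*sqrt(35)/5))*(-1/68983) = (213 + 74*sqrt(35))*(-1/68983) = -213/68983 - 74*sqrt(35)/68983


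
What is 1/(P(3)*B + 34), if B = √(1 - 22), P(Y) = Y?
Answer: 34/1345 - 3*I*√21/1345 ≈ 0.025279 - 0.010221*I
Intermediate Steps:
B = I*√21 (B = √(-21) = I*√21 ≈ 4.5826*I)
1/(P(3)*B + 34) = 1/(3*(I*√21) + 34) = 1/(3*I*√21 + 34) = 1/(34 + 3*I*√21)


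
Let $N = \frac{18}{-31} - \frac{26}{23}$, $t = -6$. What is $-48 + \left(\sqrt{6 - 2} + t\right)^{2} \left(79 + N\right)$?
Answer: $\frac{847488}{713} \approx 1188.6$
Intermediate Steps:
$N = - \frac{1220}{713}$ ($N = 18 \left(- \frac{1}{31}\right) - \frac{26}{23} = - \frac{18}{31} - \frac{26}{23} = - \frac{1220}{713} \approx -1.7111$)
$-48 + \left(\sqrt{6 - 2} + t\right)^{2} \left(79 + N\right) = -48 + \left(\sqrt{6 - 2} - 6\right)^{2} \left(79 - \frac{1220}{713}\right) = -48 + \left(\sqrt{4} - 6\right)^{2} \cdot \frac{55107}{713} = -48 + \left(2 - 6\right)^{2} \cdot \frac{55107}{713} = -48 + \left(-4\right)^{2} \cdot \frac{55107}{713} = -48 + 16 \cdot \frac{55107}{713} = -48 + \frac{881712}{713} = \frac{847488}{713}$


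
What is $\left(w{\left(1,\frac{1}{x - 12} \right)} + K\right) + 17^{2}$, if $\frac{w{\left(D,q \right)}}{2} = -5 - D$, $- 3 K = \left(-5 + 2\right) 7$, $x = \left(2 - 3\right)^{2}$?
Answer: $284$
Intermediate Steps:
$x = 1$ ($x = \left(-1\right)^{2} = 1$)
$K = 7$ ($K = - \frac{\left(-5 + 2\right) 7}{3} = - \frac{\left(-3\right) 7}{3} = \left(- \frac{1}{3}\right) \left(-21\right) = 7$)
$w{\left(D,q \right)} = -10 - 2 D$ ($w{\left(D,q \right)} = 2 \left(-5 - D\right) = -10 - 2 D$)
$\left(w{\left(1,\frac{1}{x - 12} \right)} + K\right) + 17^{2} = \left(\left(-10 - 2\right) + 7\right) + 17^{2} = \left(\left(-10 - 2\right) + 7\right) + 289 = \left(-12 + 7\right) + 289 = -5 + 289 = 284$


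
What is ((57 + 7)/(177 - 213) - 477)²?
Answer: 18567481/81 ≈ 2.2923e+5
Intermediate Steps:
((57 + 7)/(177 - 213) - 477)² = (64/(-36) - 477)² = (64*(-1/36) - 477)² = (-16/9 - 477)² = (-4309/9)² = 18567481/81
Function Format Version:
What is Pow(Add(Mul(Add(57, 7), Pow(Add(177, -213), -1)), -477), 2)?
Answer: Rational(18567481, 81) ≈ 2.2923e+5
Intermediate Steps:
Pow(Add(Mul(Add(57, 7), Pow(Add(177, -213), -1)), -477), 2) = Pow(Add(Mul(64, Pow(-36, -1)), -477), 2) = Pow(Add(Mul(64, Rational(-1, 36)), -477), 2) = Pow(Add(Rational(-16, 9), -477), 2) = Pow(Rational(-4309, 9), 2) = Rational(18567481, 81)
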